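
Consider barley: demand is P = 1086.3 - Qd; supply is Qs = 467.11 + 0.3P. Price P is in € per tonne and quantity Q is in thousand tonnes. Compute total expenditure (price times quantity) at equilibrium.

In direct form, Qd = 1086.3 - P.
At equilibrium Qd = Qs, so 1086.3 - P = 467.11 + 0.3P; collecting terms, 619.19 = 1.3P and P* = 476.3.
Plugging P* into demand: Q* = 1086.3 - 476.3 = 610.
Total expenditure = P* × Q* = 476.3 × 610 = 290543.

Total expenditure = 290543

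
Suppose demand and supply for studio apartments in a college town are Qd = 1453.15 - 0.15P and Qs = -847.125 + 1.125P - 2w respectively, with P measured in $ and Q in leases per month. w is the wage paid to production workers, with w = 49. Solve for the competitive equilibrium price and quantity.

With w = 49, supply is Qs = -945.125 + 1.125P.
At equilibrium Qd = Qs, so 1453.15 - 0.15P = -945.125 + 1.125P; collecting terms, 2398.275 = 1.275P and P* = 1881.
Then Q* = 1453.15 - 0.15(1881) = 1171.

P* = 1881, Q* = 1171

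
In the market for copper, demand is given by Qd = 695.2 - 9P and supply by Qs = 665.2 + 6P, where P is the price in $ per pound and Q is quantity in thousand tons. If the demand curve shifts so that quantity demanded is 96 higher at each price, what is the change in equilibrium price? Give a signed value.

ΔP = 6.4

Equating demand and supply, 695.2 - 9P = 665.2 + 6P gives 15P = 30, so P* = 2.
Substitute back: Q* = 695.2 - 9(2) = 677.2.
After the shift, demand is Qd = 791.2 - 9P.
The new intersection has 126 = 15P, i.e. P = 8.4, Q = 715.6.
ΔP = 8.4 - 2 = 6.4.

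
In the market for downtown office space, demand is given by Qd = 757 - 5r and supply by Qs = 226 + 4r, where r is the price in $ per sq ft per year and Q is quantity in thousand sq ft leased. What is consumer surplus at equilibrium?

The market clears where 757 - 5r = 226 + 4r. Rearranging, 9r = 531, hence r* = 59.
Plugging r* into demand: Q* = 757 - 5(59) = 462.
Demand choke price (Qd = 0): r = 757/5 = 151.4. Consumer surplus = ½ × (151.4 - 59) × 462 = 21344.4.

Consumer surplus = 21344.4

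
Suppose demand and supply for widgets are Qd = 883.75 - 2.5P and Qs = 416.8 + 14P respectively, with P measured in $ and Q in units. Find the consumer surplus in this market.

Consumer surplus = 132193.8

Set Qd = Qs: 883.75 - 2.5P = 416.8 + 14P, so 466.95 = 16.5P and P* = 28.3.
Then Q* = 883.75 - 2.5(28.3) = 813.
Demand choke price (Qd = 0): P = 883.75/2.5 = 353.5. Consumer surplus = ½ × (353.5 - 28.3) × 813 = 132193.8.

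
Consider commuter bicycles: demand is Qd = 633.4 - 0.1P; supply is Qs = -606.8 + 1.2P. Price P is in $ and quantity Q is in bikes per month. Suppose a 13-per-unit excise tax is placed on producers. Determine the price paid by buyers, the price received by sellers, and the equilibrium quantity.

P_b = 966, P_s = 953, Q = 536.8

Producers keep P_s = P_b - 13 per unit, so supply in terms of the buyer price is Qs = -622.4 + 1.2P_b.
Set Qd = Qs: 633.4 - 0.1P_b = -622.4 + 1.2P_b, so 1255.8 = 1.3P_b and P_b = 966.
Then P_s = 966 - 13 = 953 and Q = 633.4 - 0.1(966) = 536.8.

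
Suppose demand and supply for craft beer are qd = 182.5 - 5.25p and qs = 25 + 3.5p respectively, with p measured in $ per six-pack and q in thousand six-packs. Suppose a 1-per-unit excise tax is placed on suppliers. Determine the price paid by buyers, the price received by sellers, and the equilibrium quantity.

The tax drives a wedge p_b - p_s = 1. Substituting p_s = p_b - 1 into supply: qs = 21.5 + 3.5p_b.
Set qd = qs: 182.5 - 5.25p_b = 21.5 + 3.5p_b, so 161 = 8.75p_b and p_b = 18.4.
So p_s = 17.4 and the quantity traded is q = 182.5 - 5.25(18.4) = 85.9.

p_b = 18.4, p_s = 17.4, q = 85.9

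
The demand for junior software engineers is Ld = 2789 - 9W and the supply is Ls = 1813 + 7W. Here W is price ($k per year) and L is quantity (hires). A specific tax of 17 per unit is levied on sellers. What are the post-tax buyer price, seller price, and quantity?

With a tax of 17 on sellers, they supply based on the net price W_s = W_b - 17, so Ls = 1694 + 7W_b.
Market clearing requires 2789 - 9W_b = 1694 + 7W_b; hence 1095 = 16W_b and W_b = 68.4375.
Then W_s = 68.4375 - 17 = 51.4375 and L = 2789 - 9(68.4375) = 2173.0625.

W_b = 68.4375, W_s = 51.4375, L = 2173.0625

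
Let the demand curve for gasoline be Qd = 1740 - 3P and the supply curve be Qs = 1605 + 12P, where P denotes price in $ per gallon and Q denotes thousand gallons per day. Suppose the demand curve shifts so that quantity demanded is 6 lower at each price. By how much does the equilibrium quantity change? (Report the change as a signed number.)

The market clears where 1740 - 3P = 1605 + 12P. Rearranging, 15P = 135, hence P* = 9.
Substitute back: Q* = 1740 - 3(9) = 1713.
After the shift, demand is Qd = 1734 - 3P.
The new intersection has 129 = 15P, i.e. P = 8.6, Q = 1708.2.
ΔQ = 1708.2 - 1713 = -4.8.

ΔQ = -4.8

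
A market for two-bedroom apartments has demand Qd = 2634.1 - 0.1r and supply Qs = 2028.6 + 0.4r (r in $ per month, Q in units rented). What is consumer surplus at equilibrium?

At equilibrium Qd = Qs, so 2634.1 - 0.1r = 2028.6 + 0.4r; collecting terms, 605.5 = 0.5r and r* = 1211.
From the demand curve, Q* = 2634.1 - 0.1(1211) = 2513.
Demand choke price (Qd = 0): r = 2634.1/0.1 = 26341. Consumer surplus = ½ × (26341 - 1211) × 2513 = 31575845.

Consumer surplus = 31575845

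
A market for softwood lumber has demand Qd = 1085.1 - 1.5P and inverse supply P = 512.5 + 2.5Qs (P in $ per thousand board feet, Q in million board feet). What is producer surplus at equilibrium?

Inverting to quantity form: Qs = -205 + 0.4P.
The market clears where 1085.1 - 1.5P = -205 + 0.4P. Rearranging, 1.9P = 1290.1, hence P* = 679.
Plugging P* into demand: Q* = 1085.1 - 1.5(679) = 66.6.
Supply choke price (Qs = 0): P = 512.5. Producer surplus = ½ × (679 - 512.5) × 66.6 = 5544.45.

Producer surplus = 5544.45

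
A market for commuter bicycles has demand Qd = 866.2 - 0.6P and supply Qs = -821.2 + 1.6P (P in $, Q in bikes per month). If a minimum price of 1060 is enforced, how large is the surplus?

Surplus = 644.6

Evaluating both curves at the floor price 1060 gives Qd = 230.2, Qs = 874.8.
Surplus = Qs - Qd = 874.8 - 230.2 = 644.6.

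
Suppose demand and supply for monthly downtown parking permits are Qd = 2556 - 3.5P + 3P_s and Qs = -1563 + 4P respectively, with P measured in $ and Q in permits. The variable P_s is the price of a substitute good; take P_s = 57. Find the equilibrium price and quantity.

With P_s = 57, demand is Qd = 2727 - 3.5P.
The market clears where 2727 - 3.5P = -1563 + 4P. Rearranging, 7.5P = 4290, hence P* = 572.
Then Q* = 2727 - 3.5(572) = 725.

P* = 572, Q* = 725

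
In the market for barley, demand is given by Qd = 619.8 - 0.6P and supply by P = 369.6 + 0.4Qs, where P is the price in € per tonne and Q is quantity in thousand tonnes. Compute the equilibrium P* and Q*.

P* = 498, Q* = 321

Inverting to quantity form: Qs = -924 + 2.5P.
At equilibrium Qd = Qs, so 619.8 - 0.6P = -924 + 2.5P; collecting terms, 1543.8 = 3.1P and P* = 498.
Plugging P* into demand: Q* = 619.8 - 0.6(498) = 321.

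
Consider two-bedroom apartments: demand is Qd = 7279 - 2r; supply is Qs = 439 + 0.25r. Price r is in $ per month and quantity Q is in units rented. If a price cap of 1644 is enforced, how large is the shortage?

Shortage = 3141

Evaluating both curves at the ceiling price 1644 gives Qd = 3991, Qs = 850.
Shortage = Qd - Qs = 3991 - 850 = 3141.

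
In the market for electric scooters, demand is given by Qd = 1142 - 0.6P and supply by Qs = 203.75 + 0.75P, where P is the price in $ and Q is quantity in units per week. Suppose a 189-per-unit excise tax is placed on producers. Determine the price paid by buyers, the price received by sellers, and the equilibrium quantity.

P_b = 800, P_s = 611, Q = 662

The tax drives a wedge P_b - P_s = 189. Substituting P_s = P_b - 189 into supply: Qs = 62 + 0.75P_b.
Set Qd = Qs: 1142 - 0.6P_b = 62 + 0.75P_b, so 1080 = 1.35P_b and P_b = 800.
So P_s = 611 and the quantity traded is Q = 1142 - 0.6(800) = 662.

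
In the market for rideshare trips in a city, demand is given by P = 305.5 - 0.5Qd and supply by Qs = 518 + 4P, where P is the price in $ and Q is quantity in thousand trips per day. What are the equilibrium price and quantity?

Inverting to quantity form: Qd = 611 - 2P.
Equating demand and supply, 611 - 2P = 518 + 4P gives 6P = 93, so P* = 15.5.
From the demand curve, Q* = 611 - 2(15.5) = 580.

P* = 15.5, Q* = 580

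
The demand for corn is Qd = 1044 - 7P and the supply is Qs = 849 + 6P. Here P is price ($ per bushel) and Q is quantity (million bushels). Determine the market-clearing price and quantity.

P* = 15, Q* = 939

At equilibrium Qd = Qs, so 1044 - 7P = 849 + 6P; collecting terms, 195 = 13P and P* = 15.
Plugging P* into demand: Q* = 1044 - 7(15) = 939.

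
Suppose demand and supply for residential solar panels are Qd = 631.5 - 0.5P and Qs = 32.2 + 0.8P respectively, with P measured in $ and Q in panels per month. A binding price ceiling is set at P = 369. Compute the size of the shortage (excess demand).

Shortage = 119.6

Evaluating both curves at the ceiling price 369 gives Qd = 447, Qs = 327.4.
Shortage = Qd - Qs = 447 - 327.4 = 119.6.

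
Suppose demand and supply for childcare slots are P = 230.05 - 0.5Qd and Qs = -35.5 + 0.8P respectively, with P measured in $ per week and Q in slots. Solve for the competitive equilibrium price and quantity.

P* = 177, Q* = 106.1

In direct form, Qd = 460.1 - 2P.
Set Qd = Qs: 460.1 - 2P = -35.5 + 0.8P, so 495.6 = 2.8P and P* = 177.
From the demand curve, Q* = 460.1 - 2(177) = 106.1.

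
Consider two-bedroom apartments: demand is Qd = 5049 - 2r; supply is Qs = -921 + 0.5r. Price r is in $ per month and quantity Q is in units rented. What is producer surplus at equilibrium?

Producer surplus = 74529

Equating demand and supply, 5049 - 2r = -921 + 0.5r gives 2.5r = 5970, so r* = 2388.
Plugging r* into demand: Q* = 5049 - 2(2388) = 273.
Supply choke price (Qs = 0): r = 1842. Producer surplus = ½ × (2388 - 1842) × 273 = 74529.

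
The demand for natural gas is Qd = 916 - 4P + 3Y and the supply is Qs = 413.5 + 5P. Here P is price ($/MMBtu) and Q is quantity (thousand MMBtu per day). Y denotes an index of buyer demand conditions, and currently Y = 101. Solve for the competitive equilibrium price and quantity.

With Y = 101, demand is Qd = 1219 - 4P.
The market clears where 1219 - 4P = 413.5 + 5P. Rearranging, 9P = 805.5, hence P* = 89.5.
Plugging P* into demand: Q* = 1219 - 4(89.5) = 861.

P* = 89.5, Q* = 861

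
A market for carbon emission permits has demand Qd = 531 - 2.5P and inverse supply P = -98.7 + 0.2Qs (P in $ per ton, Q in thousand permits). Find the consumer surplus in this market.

Rewriting in direct form: Qs = 493.5 + 5P.
Equating demand and supply, 531 - 2.5P = 493.5 + 5P gives 7.5P = 37.5, so P* = 5.
Substitute back: Q* = 531 - 2.5(5) = 518.5.
Demand choke price (Qd = 0): P = 531/2.5 = 212.4. Consumer surplus = ½ × (212.4 - 5) × 518.5 = 53768.45.

Consumer surplus = 53768.45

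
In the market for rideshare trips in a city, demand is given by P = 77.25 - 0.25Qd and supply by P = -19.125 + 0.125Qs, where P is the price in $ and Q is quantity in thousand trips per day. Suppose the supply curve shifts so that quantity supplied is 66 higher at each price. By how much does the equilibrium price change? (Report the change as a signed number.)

Rewriting in direct form: Qd = 309 - 4P and Qs = 153 + 8P.
Set Qd = Qs: 309 - 4P = 153 + 8P, so 156 = 12P and P* = 13.
Then Q* = 309 - 4(13) = 257.
After the shift, supply is Qs = 219 + 8P.
New equilibrium: 90 = 12P, so P = 7.5 and Q = 279.
ΔP = 7.5 - 13 = -5.5.

ΔP = -5.5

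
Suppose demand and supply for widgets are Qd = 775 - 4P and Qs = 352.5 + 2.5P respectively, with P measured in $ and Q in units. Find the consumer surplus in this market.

The market clears where 775 - 4P = 352.5 + 2.5P. Rearranging, 6.5P = 422.5, hence P* = 65.
Then Q* = 775 - 4(65) = 515.
Demand choke price (Qd = 0): P = 775/4 = 193.75. Consumer surplus = ½ × (193.75 - 65) × 515 = 33153.125.

Consumer surplus = 33153.125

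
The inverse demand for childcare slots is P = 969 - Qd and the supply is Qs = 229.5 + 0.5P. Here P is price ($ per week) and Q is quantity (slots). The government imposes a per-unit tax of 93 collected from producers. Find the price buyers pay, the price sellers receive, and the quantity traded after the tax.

P_b = 524, P_s = 431, Q = 445

Inverting to quantity form: Qd = 969 - P.
With a tax of 93 on producers, they supply based on the net price P_s = P_b - 93, so Qs = 183 + 0.5P_b.
Equate demand and the shifted supply: 969 - P_b = 183 + 0.5P_b, giving 1.5P_b = 786, so P_b = 524.
So P_s = 431 and the quantity traded is Q = 969 - 524 = 445.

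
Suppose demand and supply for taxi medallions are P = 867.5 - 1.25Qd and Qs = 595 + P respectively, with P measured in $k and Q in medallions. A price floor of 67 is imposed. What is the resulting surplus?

In direct form, Qd = 694 - 0.8P.
With P fixed at 67, quantity demanded is 640.4 and quantity supplied is 662.
Surplus = Qs - Qd = 662 - 640.4 = 21.6.

Surplus = 21.6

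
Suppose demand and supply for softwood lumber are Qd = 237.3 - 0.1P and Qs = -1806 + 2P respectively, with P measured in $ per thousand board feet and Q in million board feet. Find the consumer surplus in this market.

Consumer surplus = 98000

Set Qd = Qs: 237.3 - 0.1P = -1806 + 2P, so 2043.3 = 2.1P and P* = 973.
Then Q* = 237.3 - 0.1(973) = 140.
Demand choke price (Qd = 0): P = 237.3/0.1 = 2373. Consumer surplus = ½ × (2373 - 973) × 140 = 98000.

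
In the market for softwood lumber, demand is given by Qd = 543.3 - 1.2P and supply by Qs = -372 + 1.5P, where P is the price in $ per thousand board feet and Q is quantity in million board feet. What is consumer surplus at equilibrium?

Consumer surplus = 7763.4375

Set Qd = Qs: 543.3 - 1.2P = -372 + 1.5P, so 915.3 = 2.7P and P* = 339.
Then Q* = 543.3 - 1.2(339) = 136.5.
Demand choke price (Qd = 0): P = 543.3/1.2 = 452.75. Consumer surplus = ½ × (452.75 - 339) × 136.5 = 7763.4375.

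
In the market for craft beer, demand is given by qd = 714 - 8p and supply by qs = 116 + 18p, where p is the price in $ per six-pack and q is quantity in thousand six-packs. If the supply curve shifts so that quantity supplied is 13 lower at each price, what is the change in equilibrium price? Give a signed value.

Δp = 0.5

At equilibrium qd = qs, so 714 - 8p = 116 + 18p; collecting terms, 598 = 26p and p* = 23.
Substitute back: q* = 714 - 8(23) = 530.
After the shift, supply is qs = 103 + 18p.
The new intersection has 611 = 26p, i.e. p = 23.5, q = 526.
Δp = 23.5 - 23 = 0.5.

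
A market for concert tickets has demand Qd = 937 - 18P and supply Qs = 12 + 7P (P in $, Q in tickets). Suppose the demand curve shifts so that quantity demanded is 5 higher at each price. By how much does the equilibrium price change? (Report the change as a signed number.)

ΔP = 0.2

Set Qd = Qs: 937 - 18P = 12 + 7P, so 925 = 25P and P* = 37.
Substitute back: Q* = 937 - 18(37) = 271.
After the shift, demand is Qd = 942 - 18P.
Re-solving, 25P = 930 gives P = 37.2 and Q = 272.4.
ΔP = 37.2 - 37 = 0.2.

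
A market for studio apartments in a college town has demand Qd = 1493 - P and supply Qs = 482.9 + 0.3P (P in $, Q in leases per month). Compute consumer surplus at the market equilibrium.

Consumer surplus = 256328

Set Qd = Qs: 1493 - P = 482.9 + 0.3P, so 1010.1 = 1.3P and P* = 777.
Then Q* = 1493 - 777 = 716.
Demand choke price (Qd = 0): P = 1493. Consumer surplus = ½ × (1493 - 777) × 716 = 256328.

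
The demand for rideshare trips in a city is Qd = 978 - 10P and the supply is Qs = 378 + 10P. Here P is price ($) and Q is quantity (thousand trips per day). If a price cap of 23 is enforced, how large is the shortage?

Evaluating both curves at the ceiling price 23 gives Qd = 748, Qs = 608.
Shortage = Qd - Qs = 748 - 608 = 140.

Shortage = 140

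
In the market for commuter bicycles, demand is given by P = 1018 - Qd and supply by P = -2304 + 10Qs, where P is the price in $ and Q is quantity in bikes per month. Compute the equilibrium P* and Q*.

Inverting to quantity form: Qd = 1018 - P and Qs = 230.4 + 0.1P.
The market clears where 1018 - P = 230.4 + 0.1P. Rearranging, 1.1P = 787.6, hence P* = 716.
Plugging P* into demand: Q* = 1018 - 716 = 302.

P* = 716, Q* = 302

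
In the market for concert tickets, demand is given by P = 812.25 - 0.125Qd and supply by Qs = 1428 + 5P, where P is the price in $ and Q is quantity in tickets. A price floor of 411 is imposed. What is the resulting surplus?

Solving each curve for Q: Qd = 6498 - 8P.
At P = 411: Qd = 3210 and Qs = 3483.
Surplus = Qs - Qd = 3483 - 3210 = 273.

Surplus = 273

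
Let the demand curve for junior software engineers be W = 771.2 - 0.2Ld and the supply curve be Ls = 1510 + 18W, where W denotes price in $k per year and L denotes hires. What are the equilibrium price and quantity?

W* = 102, L* = 3346

Inverting to quantity form: Ld = 3856 - 5W.
The market clears where 3856 - 5W = 1510 + 18W. Rearranging, 23W = 2346, hence W* = 102.
Then L* = 3856 - 5(102) = 3346.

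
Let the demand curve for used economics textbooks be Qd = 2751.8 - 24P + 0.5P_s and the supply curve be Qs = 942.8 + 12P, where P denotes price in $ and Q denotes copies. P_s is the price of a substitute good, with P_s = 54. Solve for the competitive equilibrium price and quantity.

P* = 51, Q* = 1554.8

With P_s = 54, demand is Qd = 2778.8 - 24P.
Set Qd = Qs: 2778.8 - 24P = 942.8 + 12P, so 1836 = 36P and P* = 51.
From the demand curve, Q* = 2778.8 - 24(51) = 1554.8.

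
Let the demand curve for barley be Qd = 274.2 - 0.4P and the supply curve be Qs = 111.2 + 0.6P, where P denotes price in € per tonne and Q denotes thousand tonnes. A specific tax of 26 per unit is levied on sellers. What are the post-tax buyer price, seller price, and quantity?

P_b = 178.6, P_s = 152.6, Q = 202.76

Sellers keep P_s = P_b - 26 per unit, so supply in terms of the buyer price is Qs = 95.6 + 0.6P_b.
Equate demand and the shifted supply: 274.2 - 0.4P_b = 95.6 + 0.6P_b, giving P_b = 178.6, so P_b = 178.6.
So P_s = 152.6 and the quantity traded is Q = 274.2 - 0.4(178.6) = 202.76.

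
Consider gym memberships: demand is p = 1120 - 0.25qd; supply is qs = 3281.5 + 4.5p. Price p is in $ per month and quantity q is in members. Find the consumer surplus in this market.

Consumer surplus = 1916882

In direct form, qd = 4480 - 4p.
At equilibrium qd = qs, so 4480 - 4p = 3281.5 + 4.5p; collecting terms, 1198.5 = 8.5p and p* = 141.
Substitute back: q* = 4480 - 4(141) = 3916.
Demand choke price (qd = 0): p = 4480/4 = 1120. Consumer surplus = ½ × (1120 - 141) × 3916 = 1916882.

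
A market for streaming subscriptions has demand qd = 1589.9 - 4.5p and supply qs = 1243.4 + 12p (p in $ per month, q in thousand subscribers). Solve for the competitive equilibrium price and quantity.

p* = 21, q* = 1495.4

At equilibrium qd = qs, so 1589.9 - 4.5p = 1243.4 + 12p; collecting terms, 346.5 = 16.5p and p* = 21.
Plugging p* into demand: q* = 1589.9 - 4.5(21) = 1495.4.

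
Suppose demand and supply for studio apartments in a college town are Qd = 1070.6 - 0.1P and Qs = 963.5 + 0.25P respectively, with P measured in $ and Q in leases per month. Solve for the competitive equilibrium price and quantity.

P* = 306, Q* = 1040

Set Qd = Qs: 1070.6 - 0.1P = 963.5 + 0.25P, so 107.1 = 0.35P and P* = 306.
Substitute back: Q* = 1070.6 - 0.1(306) = 1040.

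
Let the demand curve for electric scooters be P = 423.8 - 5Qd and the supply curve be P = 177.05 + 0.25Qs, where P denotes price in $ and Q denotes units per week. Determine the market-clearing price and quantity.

Inverting to quantity form: Qd = 84.76 - 0.2P and Qs = -708.2 + 4P.
At equilibrium Qd = Qs, so 84.76 - 0.2P = -708.2 + 4P; collecting terms, 792.96 = 4.2P and P* = 188.8.
Substitute back: Q* = 84.76 - 0.2(188.8) = 47.

P* = 188.8, Q* = 47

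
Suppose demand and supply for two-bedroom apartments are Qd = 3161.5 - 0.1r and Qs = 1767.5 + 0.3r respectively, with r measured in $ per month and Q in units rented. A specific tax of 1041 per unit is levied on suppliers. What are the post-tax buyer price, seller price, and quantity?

With a tax of 1041 on suppliers, they supply based on the net price r_s = r_b - 1041, so Qs = 1455.2 + 0.3r_b.
Market clearing requires 3161.5 - 0.1r_b = 1455.2 + 0.3r_b; hence 1706.3 = 0.4r_b and r_b = 4265.75.
Then r_s = 4265.75 - 1041 = 3224.75 and Q = 3161.5 - 0.1(4265.75) = 2734.925.

r_b = 4265.75, r_s = 3224.75, Q = 2734.925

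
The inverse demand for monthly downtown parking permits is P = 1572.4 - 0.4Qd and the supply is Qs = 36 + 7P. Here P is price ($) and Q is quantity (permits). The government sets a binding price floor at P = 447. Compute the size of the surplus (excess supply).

Solving each curve for Q: Qd = 3931 - 2.5P.
At P = 447: Qd = 2813.5 and Qs = 3165.
Surplus = Qs - Qd = 3165 - 2813.5 = 351.5.

Surplus = 351.5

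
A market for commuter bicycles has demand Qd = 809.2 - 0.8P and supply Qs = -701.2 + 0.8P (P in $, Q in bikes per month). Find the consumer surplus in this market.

Consumer surplus = 1822.5

The market clears where 809.2 - 0.8P = -701.2 + 0.8P. Rearranging, 1.6P = 1510.4, hence P* = 944.
Plugging P* into demand: Q* = 809.2 - 0.8(944) = 54.
Demand choke price (Qd = 0): P = 809.2/0.8 = 1011.5. Consumer surplus = ½ × (1011.5 - 944) × 54 = 1822.5.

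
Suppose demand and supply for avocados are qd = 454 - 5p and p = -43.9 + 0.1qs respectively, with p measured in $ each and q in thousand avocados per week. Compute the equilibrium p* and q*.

Inverting to quantity form: qs = 439 + 10p.
Equating demand and supply, 454 - 5p = 439 + 10p gives 15p = 15, so p* = 1.
Then q* = 454 - 5(1) = 449.

p* = 1, q* = 449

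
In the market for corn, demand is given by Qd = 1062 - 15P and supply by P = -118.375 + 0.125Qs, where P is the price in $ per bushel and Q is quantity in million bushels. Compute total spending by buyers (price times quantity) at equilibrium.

Total spending by buyers = 4935

In direct form, Qs = 947 + 8P.
At equilibrium Qd = Qs, so 1062 - 15P = 947 + 8P; collecting terms, 115 = 23P and P* = 5.
Substitute back: Q* = 1062 - 15(5) = 987.
Total spending by buyers = P* × Q* = 5 × 987 = 4935.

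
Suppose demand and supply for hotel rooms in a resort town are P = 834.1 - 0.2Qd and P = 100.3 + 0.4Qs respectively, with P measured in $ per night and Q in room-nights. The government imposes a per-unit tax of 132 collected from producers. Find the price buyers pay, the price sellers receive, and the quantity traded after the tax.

P_b = 633.5, P_s = 501.5, Q = 1003

Rewriting in direct form: Qd = 4170.5 - 5P and Qs = -250.75 + 2.5P.
The tax drives a wedge P_b - P_s = 132. Substituting P_s = P_b - 132 into supply: Qs = -580.75 + 2.5P_b.
Set Qd = Qs: 4170.5 - 5P_b = -580.75 + 2.5P_b, so 4751.25 = 7.5P_b and P_b = 633.5.
So P_s = 501.5 and the quantity traded is Q = 4170.5 - 5(633.5) = 1003.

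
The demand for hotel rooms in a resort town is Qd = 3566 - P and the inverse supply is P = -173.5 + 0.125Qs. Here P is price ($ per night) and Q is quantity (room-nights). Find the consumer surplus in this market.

Consumer surplus = 5524488

Inverting to quantity form: Qs = 1388 + 8P.
Set Qd = Qs: 3566 - P = 1388 + 8P, so 2178 = 9P and P* = 242.
Then Q* = 3566 - 242 = 3324.
Demand choke price (Qd = 0): P = 3566. Consumer surplus = ½ × (3566 - 242) × 3324 = 5524488.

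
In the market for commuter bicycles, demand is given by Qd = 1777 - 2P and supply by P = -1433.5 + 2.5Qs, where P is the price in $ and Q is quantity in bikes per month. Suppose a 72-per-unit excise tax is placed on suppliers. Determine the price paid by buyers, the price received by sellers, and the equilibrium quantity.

P_b = 513.5, P_s = 441.5, Q = 750

In direct form, Qs = 573.4 + 0.4P.
The tax drives a wedge P_b - P_s = 72. Substituting P_s = P_b - 72 into supply: Qs = 544.6 + 0.4P_b.
Equate demand and the shifted supply: 1777 - 2P_b = 544.6 + 0.4P_b, giving 2.4P_b = 1232.4, so P_b = 513.5.
Then P_s = 513.5 - 72 = 441.5 and Q = 1777 - 2(513.5) = 750.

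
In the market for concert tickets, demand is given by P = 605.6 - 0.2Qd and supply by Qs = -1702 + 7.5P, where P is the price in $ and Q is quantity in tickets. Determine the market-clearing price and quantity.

Rewriting in direct form: Qd = 3028 - 5P.
Equating demand and supply, 3028 - 5P = -1702 + 7.5P gives 12.5P = 4730, so P* = 378.4.
Then Q* = 3028 - 5(378.4) = 1136.

P* = 378.4, Q* = 1136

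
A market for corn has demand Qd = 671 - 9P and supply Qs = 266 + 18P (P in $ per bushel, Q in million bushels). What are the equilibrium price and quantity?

Equating demand and supply, 671 - 9P = 266 + 18P gives 27P = 405, so P* = 15.
Substitute back: Q* = 671 - 9(15) = 536.

P* = 15, Q* = 536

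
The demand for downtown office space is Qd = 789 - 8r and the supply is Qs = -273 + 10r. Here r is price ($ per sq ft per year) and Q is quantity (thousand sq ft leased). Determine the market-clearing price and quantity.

r* = 59, Q* = 317

Set Qd = Qs: 789 - 8r = -273 + 10r, so 1062 = 18r and r* = 59.
Substitute back: Q* = 789 - 8(59) = 317.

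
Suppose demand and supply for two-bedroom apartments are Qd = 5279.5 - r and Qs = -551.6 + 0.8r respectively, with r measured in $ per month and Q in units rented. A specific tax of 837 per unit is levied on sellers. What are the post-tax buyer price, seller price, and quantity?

r_b = 3611.5, r_s = 2774.5, Q = 1668

With a tax of 837 on sellers, they supply based on the net price r_s = r_b - 837, so Qs = -1221.2 + 0.8r_b.
Set Qd = Qs: 5279.5 - r_b = -1221.2 + 0.8r_b, so 6500.7 = 1.8r_b and r_b = 3611.5.
So r_s = 2774.5 and the quantity traded is Q = 5279.5 - 3611.5 = 1668.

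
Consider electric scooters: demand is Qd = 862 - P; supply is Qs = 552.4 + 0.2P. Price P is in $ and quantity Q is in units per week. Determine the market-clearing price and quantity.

P* = 258, Q* = 604

At equilibrium Qd = Qs, so 862 - P = 552.4 + 0.2P; collecting terms, 309.6 = 1.2P and P* = 258.
Plugging P* into demand: Q* = 862 - 258 = 604.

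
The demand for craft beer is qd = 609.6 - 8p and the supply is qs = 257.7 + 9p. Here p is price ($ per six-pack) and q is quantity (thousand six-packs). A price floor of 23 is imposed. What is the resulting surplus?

With p fixed at 23, quantity demanded is 425.6 and quantity supplied is 464.7.
Surplus = qs - qd = 464.7 - 425.6 = 39.1.

Surplus = 39.1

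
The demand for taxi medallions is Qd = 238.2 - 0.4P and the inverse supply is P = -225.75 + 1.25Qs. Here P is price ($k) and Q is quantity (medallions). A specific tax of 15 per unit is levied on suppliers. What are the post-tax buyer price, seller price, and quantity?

P_b = 58, P_s = 43, Q = 215

In direct form, Qs = 180.6 + 0.8P.
The tax drives a wedge P_b - P_s = 15. Substituting P_s = P_b - 15 into supply: Qs = 168.6 + 0.8P_b.
Equate demand and the shifted supply: 238.2 - 0.4P_b = 168.6 + 0.8P_b, giving 1.2P_b = 69.6, so P_b = 58.
So P_s = 43 and the quantity traded is Q = 238.2 - 0.4(58) = 215.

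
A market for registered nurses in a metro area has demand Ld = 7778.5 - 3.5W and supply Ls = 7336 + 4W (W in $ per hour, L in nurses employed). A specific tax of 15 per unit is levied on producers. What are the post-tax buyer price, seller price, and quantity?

W_b = 67, W_s = 52, L = 7544

The tax drives a wedge W_b - W_s = 15. Substituting W_s = W_b - 15 into supply: Ls = 7276 + 4W_b.
Market clearing requires 7778.5 - 3.5W_b = 7276 + 4W_b; hence 502.5 = 7.5W_b and W_b = 67.
Then W_s = 67 - 15 = 52 and L = 7778.5 - 3.5(67) = 7544.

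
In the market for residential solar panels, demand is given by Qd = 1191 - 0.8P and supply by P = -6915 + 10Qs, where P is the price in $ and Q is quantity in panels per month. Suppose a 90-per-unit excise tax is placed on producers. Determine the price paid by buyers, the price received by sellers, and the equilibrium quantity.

P_b = 565, P_s = 475, Q = 739

Rewriting in direct form: Qs = 691.5 + 0.1P.
With a tax of 90 on producers, they supply based on the net price P_s = P_b - 90, so Qs = 682.5 + 0.1P_b.
Equate demand and the shifted supply: 1191 - 0.8P_b = 682.5 + 0.1P_b, giving 0.9P_b = 508.5, so P_b = 565.
So P_s = 475 and the quantity traded is Q = 1191 - 0.8(565) = 739.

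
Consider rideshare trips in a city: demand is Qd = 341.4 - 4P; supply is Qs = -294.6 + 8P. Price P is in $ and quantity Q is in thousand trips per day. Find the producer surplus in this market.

Set Qd = Qs: 341.4 - 4P = -294.6 + 8P, so 636 = 12P and P* = 53.
From the demand curve, Q* = 341.4 - 4(53) = 129.4.
Supply choke price (Qs = 0): P = 36.825. Producer surplus = ½ × (53 - 36.825) × 129.4 = 1046.5225.

Producer surplus = 1046.5225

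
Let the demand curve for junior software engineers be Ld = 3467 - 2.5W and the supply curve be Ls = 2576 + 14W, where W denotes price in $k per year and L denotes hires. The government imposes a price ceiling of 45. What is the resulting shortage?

Evaluating both curves at the ceiling price 45 gives Ld = 3354.5, Ls = 3206.
Shortage = Ld - Ls = 3354.5 - 3206 = 148.5.

Shortage = 148.5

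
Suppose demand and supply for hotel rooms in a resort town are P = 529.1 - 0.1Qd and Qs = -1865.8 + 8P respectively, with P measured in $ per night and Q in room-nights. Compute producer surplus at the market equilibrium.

Inverting to quantity form: Qd = 5291 - 10P.
At equilibrium Qd = Qs, so 5291 - 10P = -1865.8 + 8P; collecting terms, 7156.8 = 18P and P* = 397.6.
Plugging P* into demand: Q* = 5291 - 10(397.6) = 1315.
Supply choke price (Qs = 0): P = 233.225. Producer surplus = ½ × (397.6 - 233.225) × 1315 = 108076.5625.

Producer surplus = 108076.5625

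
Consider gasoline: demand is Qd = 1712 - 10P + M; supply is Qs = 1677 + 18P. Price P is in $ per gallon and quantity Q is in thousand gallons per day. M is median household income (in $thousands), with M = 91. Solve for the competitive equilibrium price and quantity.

With M = 91, demand is Qd = 1803 - 10P.
The market clears where 1803 - 10P = 1677 + 18P. Rearranging, 28P = 126, hence P* = 4.5.
From the demand curve, Q* = 1803 - 10(4.5) = 1758.

P* = 4.5, Q* = 1758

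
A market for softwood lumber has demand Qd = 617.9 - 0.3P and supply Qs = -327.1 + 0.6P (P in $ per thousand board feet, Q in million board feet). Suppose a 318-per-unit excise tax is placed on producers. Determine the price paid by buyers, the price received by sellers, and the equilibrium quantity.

The tax drives a wedge P_b - P_s = 318. Substituting P_s = P_b - 318 into supply: Qs = -517.9 + 0.6P_b.
Market clearing requires 617.9 - 0.3P_b = -517.9 + 0.6P_b; hence 1135.8 = 0.9P_b and P_b = 1262.
Then P_s = 1262 - 318 = 944 and Q = 617.9 - 0.3(1262) = 239.3.

P_b = 1262, P_s = 944, Q = 239.3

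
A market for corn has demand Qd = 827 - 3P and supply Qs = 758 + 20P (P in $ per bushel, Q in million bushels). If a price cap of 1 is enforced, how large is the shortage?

With P fixed at 1, quantity demanded is 824 and quantity supplied is 778.
Shortage = Qd - Qs = 824 - 778 = 46.

Shortage = 46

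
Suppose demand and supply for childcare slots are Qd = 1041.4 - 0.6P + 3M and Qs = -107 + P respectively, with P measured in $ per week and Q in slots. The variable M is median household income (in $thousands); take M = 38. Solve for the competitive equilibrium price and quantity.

With M = 38, demand is Qd = 1155.4 - 0.6P.
At equilibrium Qd = Qs, so 1155.4 - 0.6P = -107 + P; collecting terms, 1262.4 = 1.6P and P* = 789.
Substitute back: Q* = 1155.4 - 0.6(789) = 682.

P* = 789, Q* = 682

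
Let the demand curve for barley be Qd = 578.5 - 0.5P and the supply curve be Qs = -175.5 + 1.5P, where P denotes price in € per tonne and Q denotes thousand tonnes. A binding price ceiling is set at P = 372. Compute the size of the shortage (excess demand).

Shortage = 10

With P fixed at 372, quantity demanded is 392.5 and quantity supplied is 382.5.
Shortage = Qd - Qs = 392.5 - 382.5 = 10.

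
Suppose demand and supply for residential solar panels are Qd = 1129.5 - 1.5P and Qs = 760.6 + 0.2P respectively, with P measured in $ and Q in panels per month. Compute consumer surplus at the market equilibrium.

Consumer surplus = 215472

The market clears where 1129.5 - 1.5P = 760.6 + 0.2P. Rearranging, 1.7P = 368.9, hence P* = 217.
Plugging P* into demand: Q* = 1129.5 - 1.5(217) = 804.
Demand choke price (Qd = 0): P = 1129.5/1.5 = 753. Consumer surplus = ½ × (753 - 217) × 804 = 215472.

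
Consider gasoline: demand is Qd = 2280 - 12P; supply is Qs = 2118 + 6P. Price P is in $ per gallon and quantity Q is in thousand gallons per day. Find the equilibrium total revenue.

Set Qd = Qs: 2280 - 12P = 2118 + 6P, so 162 = 18P and P* = 9.
From the demand curve, Q* = 2280 - 12(9) = 2172.
Total revenue = P* × Q* = 9 × 2172 = 19548.

Total revenue = 19548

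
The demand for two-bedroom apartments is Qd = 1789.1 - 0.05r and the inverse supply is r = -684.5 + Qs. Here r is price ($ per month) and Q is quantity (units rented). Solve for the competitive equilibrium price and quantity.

Inverting to quantity form: Qs = 684.5 + r.
At equilibrium Qd = Qs, so 1789.1 - 0.05r = 684.5 + r; collecting terms, 1104.6 = 1.05r and r* = 1052.
Plugging r* into demand: Q* = 1789.1 - 0.05(1052) = 1736.5.

r* = 1052, Q* = 1736.5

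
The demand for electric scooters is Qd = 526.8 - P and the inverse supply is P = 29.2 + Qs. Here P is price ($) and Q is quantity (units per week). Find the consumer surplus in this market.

Inverting to quantity form: Qs = -29.2 + P.
At equilibrium Qd = Qs, so 526.8 - P = -29.2 + P; collecting terms, 556 = 2P and P* = 278.
Plugging P* into demand: Q* = 526.8 - 278 = 248.8.
Demand choke price (Qd = 0): P = 526.8. Consumer surplus = ½ × (526.8 - 278) × 248.8 = 30950.72.

Consumer surplus = 30950.72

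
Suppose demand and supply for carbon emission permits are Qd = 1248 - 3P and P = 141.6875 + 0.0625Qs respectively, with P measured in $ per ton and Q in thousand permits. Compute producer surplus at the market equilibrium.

Producer surplus = 15007.78125

In direct form, Qs = -2267 + 16P.
Set Qd = Qs: 1248 - 3P = -2267 + 16P, so 3515 = 19P and P* = 185.
Plugging P* into demand: Q* = 1248 - 3(185) = 693.
Supply choke price (Qs = 0): P = 141.6875. Producer surplus = ½ × (185 - 141.6875) × 693 = 15007.78125.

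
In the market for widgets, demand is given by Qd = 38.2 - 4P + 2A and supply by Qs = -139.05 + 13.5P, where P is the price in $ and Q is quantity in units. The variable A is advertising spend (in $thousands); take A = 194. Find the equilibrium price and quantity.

P* = 32.3, Q* = 297

With A = 194, demand is Qd = 426.2 - 4P.
The market clears where 426.2 - 4P = -139.05 + 13.5P. Rearranging, 17.5P = 565.25, hence P* = 32.3.
Then Q* = 426.2 - 4(32.3) = 297.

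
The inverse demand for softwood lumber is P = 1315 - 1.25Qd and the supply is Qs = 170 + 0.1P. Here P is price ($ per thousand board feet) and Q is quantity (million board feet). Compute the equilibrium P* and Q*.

Inverting to quantity form: Qd = 1052 - 0.8P.
Equating demand and supply, 1052 - 0.8P = 170 + 0.1P gives 0.9P = 882, so P* = 980.
From the demand curve, Q* = 1052 - 0.8(980) = 268.

P* = 980, Q* = 268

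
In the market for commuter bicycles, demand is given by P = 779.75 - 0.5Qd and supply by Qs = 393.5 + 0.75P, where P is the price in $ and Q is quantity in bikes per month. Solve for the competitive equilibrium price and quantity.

In direct form, Qd = 1559.5 - 2P.
Equating demand and supply, 1559.5 - 2P = 393.5 + 0.75P gives 2.75P = 1166, so P* = 424.
Substitute back: Q* = 1559.5 - 2(424) = 711.5.

P* = 424, Q* = 711.5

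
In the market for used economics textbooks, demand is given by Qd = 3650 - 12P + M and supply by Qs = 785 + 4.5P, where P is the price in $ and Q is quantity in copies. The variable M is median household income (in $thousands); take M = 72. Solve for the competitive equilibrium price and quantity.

With M = 72, demand is Qd = 3722 - 12P.
Set Qd = Qs: 3722 - 12P = 785 + 4.5P, so 2937 = 16.5P and P* = 178.
Then Q* = 3722 - 12(178) = 1586.

P* = 178, Q* = 1586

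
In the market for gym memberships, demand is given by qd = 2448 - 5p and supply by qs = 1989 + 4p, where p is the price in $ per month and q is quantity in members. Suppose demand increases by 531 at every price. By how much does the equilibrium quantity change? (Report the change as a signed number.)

At equilibrium qd = qs, so 2448 - 5p = 1989 + 4p; collecting terms, 459 = 9p and p* = 51.
Substitute back: q* = 2448 - 5(51) = 2193.
After the shift, demand is qd = 2979 - 5p.
Re-solving, 9p = 990 gives p = 110 and q = 2429.
Δq = 2429 - 2193 = 236.

Δq = 236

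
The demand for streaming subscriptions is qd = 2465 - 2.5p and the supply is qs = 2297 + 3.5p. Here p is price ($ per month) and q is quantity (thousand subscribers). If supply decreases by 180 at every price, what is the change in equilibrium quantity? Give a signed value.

The market clears where 2465 - 2.5p = 2297 + 3.5p. Rearranging, 6p = 168, hence p* = 28.
Substitute back: q* = 2465 - 2.5(28) = 2395.
After the shift, supply is qs = 2117 + 3.5p.
New equilibrium: 348 = 6p, so p = 58 and q = 2320.
Δq = 2320 - 2395 = -75.

Δq = -75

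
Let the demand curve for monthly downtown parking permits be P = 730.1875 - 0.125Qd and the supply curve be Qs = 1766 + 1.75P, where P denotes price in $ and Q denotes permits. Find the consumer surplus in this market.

Solving each curve for Q: Qd = 5841.5 - 8P.
At equilibrium Qd = Qs, so 5841.5 - 8P = 1766 + 1.75P; collecting terms, 4075.5 = 9.75P and P* = 418.
Plugging P* into demand: Q* = 5841.5 - 8(418) = 2497.5.
Demand choke price (Qd = 0): P = 5841.5/8 = 730.1875. Consumer surplus = ½ × (730.1875 - 418) × 2497.5 = 389844.140625.

Consumer surplus = 389844.140625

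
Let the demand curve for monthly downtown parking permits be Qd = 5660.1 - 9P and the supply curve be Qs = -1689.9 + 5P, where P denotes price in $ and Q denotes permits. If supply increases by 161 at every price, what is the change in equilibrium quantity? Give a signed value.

Equating demand and supply, 5660.1 - 9P = -1689.9 + 5P gives 14P = 7350, so P* = 525.
Substitute back: Q* = 5660.1 - 9(525) = 935.1.
After the shift, supply is Qs = -1528.9 + 5P.
New equilibrium: 7189 = 14P, so P = 513.5 and Q = 1038.6.
ΔQ = 1038.6 - 935.1 = 103.5.

ΔQ = 103.5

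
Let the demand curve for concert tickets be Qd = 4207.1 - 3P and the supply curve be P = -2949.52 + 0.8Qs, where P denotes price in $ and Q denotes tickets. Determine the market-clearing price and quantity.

P* = 122.4, Q* = 3839.9

Solving each curve for Q: Qs = 3686.9 + 1.25P.
Set Qd = Qs: 4207.1 - 3P = 3686.9 + 1.25P, so 520.2 = 4.25P and P* = 122.4.
From the demand curve, Q* = 4207.1 - 3(122.4) = 3839.9.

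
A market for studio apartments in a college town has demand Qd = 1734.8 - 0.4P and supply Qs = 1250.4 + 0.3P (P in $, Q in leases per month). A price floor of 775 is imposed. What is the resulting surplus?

Surplus = 58.1

At P = 775: Qd = 1424.8 and Qs = 1482.9.
Surplus = Qs - Qd = 1482.9 - 1424.8 = 58.1.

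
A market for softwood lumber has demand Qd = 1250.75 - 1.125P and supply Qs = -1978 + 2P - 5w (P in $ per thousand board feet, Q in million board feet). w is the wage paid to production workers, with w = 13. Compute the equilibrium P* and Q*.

With w = 13, supply is Qs = -2043 + 2P.
Equating demand and supply, 1250.75 - 1.125P = -2043 + 2P gives 3.125P = 3293.75, so P* = 1054.
Substitute back: Q* = 1250.75 - 1.125(1054) = 65.

P* = 1054, Q* = 65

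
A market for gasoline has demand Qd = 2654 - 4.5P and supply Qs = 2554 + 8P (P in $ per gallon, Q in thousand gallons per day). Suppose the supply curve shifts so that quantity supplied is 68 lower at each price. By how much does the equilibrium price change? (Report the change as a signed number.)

The market clears where 2654 - 4.5P = 2554 + 8P. Rearranging, 12.5P = 100, hence P* = 8.
From the demand curve, Q* = 2654 - 4.5(8) = 2618.
After the shift, supply is Qs = 2486 + 8P.
New equilibrium: 168 = 12.5P, so P = 13.44 and Q = 2593.52.
ΔP = 13.44 - 8 = 5.44.

ΔP = 5.44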